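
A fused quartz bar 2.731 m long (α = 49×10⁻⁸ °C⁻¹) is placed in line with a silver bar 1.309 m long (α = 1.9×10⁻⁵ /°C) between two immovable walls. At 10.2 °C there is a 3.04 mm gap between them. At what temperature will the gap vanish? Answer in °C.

T = 126 °C

Gap closes when ΔL₁ + ΔL₂ = 3.04 mm = 3.04×10⁻³ m
(α₁L₁ + α₂L₂)ΔT = g
α₁L₁ + α₂L₂ = 49×10⁻⁸×2.731 + 1.9×10⁻⁵×1.309 = 2.620919×10⁻⁵ m/K
ΔT = 3.04×10⁻³ / 2.620919×10⁻⁵ = 115.99 K
T = 10.2 + 115.99 = 126.19 °C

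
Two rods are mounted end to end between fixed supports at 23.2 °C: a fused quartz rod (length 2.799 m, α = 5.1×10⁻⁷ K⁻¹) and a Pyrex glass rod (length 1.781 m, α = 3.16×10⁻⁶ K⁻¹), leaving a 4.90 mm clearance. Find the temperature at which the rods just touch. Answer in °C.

α₁L₁ = 1.42749×10⁻⁶ m/K, α₂L₂ = 5.62796×10⁻⁶ m/K → total 7.05545×10⁻⁶ m/K
ΔT = g/(α₁L₁+α₂L₂) = 4.90×10⁻³ / 7.05545×10⁻⁶ = 694.50 K
T = 23.2 + 694.50 = 717.70 °C

T = 718 °C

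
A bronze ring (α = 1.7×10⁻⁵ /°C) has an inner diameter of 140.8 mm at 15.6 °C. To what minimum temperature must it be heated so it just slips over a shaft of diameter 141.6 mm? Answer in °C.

Required Δd = 141.6 − 140.8 = 0.8 mm
Δd = αd₀ΔT ⇒ ΔT = Δd/(αd₀) = 0.8 / (1.7×10⁻⁵ × 140.8) = 334.22 K
T_min = 15.6 + 334.22 = 349.82 °C

T = 350 °C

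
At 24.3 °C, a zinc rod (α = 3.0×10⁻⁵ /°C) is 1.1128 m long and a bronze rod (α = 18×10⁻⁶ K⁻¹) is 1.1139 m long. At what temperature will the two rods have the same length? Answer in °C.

L₁(1 + α₁ΔT) = L₂(1 + α₂ΔT) ⇒ ΔT = (L₂ − L₁)/(α₁L₁ − α₂L₂)
L₂ − L₁ = 1.1139 − 1.1128 = 1.10×10⁻³ m
α₁L₁ − α₂L₂ = 3.0×10⁻⁵×1.1128 − 18×10⁻⁶×1.1139 = 1.33338×10⁻⁵ m/K
ΔT = 1.10×10⁻³ / 1.33338×10⁻⁵ = 82.497 K
T = 24.3 + 82.497 = 106.797 °C

T = 106.8 °C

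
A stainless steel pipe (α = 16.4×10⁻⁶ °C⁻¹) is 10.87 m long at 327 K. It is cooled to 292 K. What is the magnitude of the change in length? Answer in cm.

|ΔT| = |292 − 327| = 35 K
ΔL = αL₀ΔT = (16.4×10⁻⁶)(10.87)(35) = 6.24×10⁻³ m

ΔL = 0.624 cm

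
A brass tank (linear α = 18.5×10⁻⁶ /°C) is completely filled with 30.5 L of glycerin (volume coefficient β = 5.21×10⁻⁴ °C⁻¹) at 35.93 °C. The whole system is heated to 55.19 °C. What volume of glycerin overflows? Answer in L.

0.273 L

The tank also expands: β_container ≈ 3α = 5.55×10⁻⁵ /K
Net overflow = V₀(β_liq − 3α_cont)ΔT
β − 3α = 5.21×10⁻⁴ − 5.55×10⁻⁵ = 4.655×10⁻⁴ /K; ΔT = 19.26 K
ΔV = 30.5 × 4.655×10⁻⁴ × 19.26 = 0.273 L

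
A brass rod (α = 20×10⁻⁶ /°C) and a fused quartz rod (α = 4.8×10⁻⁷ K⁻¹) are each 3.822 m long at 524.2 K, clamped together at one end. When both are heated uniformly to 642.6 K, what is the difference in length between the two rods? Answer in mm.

8.83 mm

ΔT = 118.4 K
brass: ΔL = 20×10⁻⁶ × 3.822 m × 118.4 = 9.0505×10⁻³ m = 9.0505 mm
fused quartz: ΔL = 4.8×10⁻⁷ × 3.822 m × 118.4 = 2.1721×10⁻⁴ m = 0.21721 mm
difference = 9.0505 − 0.21721 = 8.83329 mm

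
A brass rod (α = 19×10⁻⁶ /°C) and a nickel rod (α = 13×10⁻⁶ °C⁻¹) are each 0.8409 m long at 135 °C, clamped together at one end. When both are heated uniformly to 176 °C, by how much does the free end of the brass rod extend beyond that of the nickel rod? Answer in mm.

0.207 mm

ΔT = 41 K
brass: ΔL = 19×10⁻⁶ × 0.8409 m × 41 = 6.5506×10⁻⁴ m = 0.65506 mm
nickel: ΔL = 13×10⁻⁶ × 0.8409 m × 41 = 4.4820×10⁻⁴ m = 0.44820 mm
difference = 0.65506 − 0.44820 = 0.20686 mm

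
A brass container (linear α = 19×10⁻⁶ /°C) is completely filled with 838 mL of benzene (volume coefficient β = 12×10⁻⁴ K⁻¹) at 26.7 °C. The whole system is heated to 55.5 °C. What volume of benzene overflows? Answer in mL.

The container also expands: β_container ≈ 3α = 5.7×10⁻⁵ /K
Net overflow = V₀(β_liq − 3α_cont)ΔT
β − 3α = 1.20×10⁻³ − 5.7×10⁻⁵ = 1.143×10⁻³ /K; ΔT = 28.8 K
ΔV = 838 × 1.143×10⁻³ × 28.8 = 27.6 mL

27.6 mL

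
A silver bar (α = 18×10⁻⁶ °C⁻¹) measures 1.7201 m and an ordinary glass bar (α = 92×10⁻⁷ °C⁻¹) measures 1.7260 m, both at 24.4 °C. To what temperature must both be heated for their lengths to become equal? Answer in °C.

Equal length when α₁L₁ΔT − α₂L₂ΔT = L₂ − L₁ = 5.90×10⁻³ m
α₁L₁ = 3.09618×10⁻⁵, α₂L₂ = 1.58792×10⁻⁵ → Δ(αL) = 1.50826×10⁻⁵ m/K
ΔT = 5.90×10⁻³ / 1.50826×10⁻⁵ = 391.179 K, so T = 24.4 + 391.179 = 415.579 °C

T = 415.6 °C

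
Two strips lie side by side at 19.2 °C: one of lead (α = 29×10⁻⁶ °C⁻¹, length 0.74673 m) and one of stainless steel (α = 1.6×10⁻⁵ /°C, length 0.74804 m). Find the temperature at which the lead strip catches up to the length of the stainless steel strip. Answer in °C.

Equal length when α₁L₁ΔT − α₂L₂ΔT = L₂ − L₁ = 1.31×10⁻³ m
α₁L₁ = 2.165517×10⁻⁵, α₂L₂ = 1.196864×10⁻⁵ → Δ(αL) = 9.68653×10⁻⁶ m/K
ΔT = 1.31×10⁻³ / 9.68653×10⁻⁶ = 135.239 K, so T = 19.2 + 135.239 = 154.439 °C

T = 154.4 °C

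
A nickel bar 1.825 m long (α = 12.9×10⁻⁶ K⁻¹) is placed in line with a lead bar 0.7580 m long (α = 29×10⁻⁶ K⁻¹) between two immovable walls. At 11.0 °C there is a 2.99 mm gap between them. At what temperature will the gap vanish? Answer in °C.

α₁L₁ = 2.35425×10⁻⁵ m/K, α₂L₂ = 2.1982×10⁻⁵ m/K → total 4.55245×10⁻⁵ m/K
ΔT = g/(α₁L₁+α₂L₂) = 2.99×10⁻³ / 4.55245×10⁻⁵ = 65.679 K
T = 11.0 + 65.679 = 76.679 °C

T = 76.7 °C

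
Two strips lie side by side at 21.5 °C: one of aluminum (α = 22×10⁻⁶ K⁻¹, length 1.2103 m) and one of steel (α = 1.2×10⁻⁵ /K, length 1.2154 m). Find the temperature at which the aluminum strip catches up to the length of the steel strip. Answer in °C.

Equal length when α₁L₁ΔT − α₂L₂ΔT = L₂ − L₁ = 5.10×10⁻³ m
α₁L₁ = 2.66266×10⁻⁵, α₂L₂ = 1.45848×10⁻⁵ → Δ(αL) = 1.20418×10⁻⁵ m/K
ΔT = 5.10×10⁻³ / 1.20418×10⁻⁵ = 423.525 K, so T = 21.5 + 423.525 = 445.025 °C

T = 445.0 °C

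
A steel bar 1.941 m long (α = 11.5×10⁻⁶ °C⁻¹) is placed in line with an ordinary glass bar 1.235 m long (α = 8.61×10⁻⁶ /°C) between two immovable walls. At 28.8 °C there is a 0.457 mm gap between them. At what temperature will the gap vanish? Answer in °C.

T = 42.7 °C

Gap closes when ΔL₁ + ΔL₂ = 0.457 mm = 4.57×10⁻⁴ m
(α₁L₁ + α₂L₂)ΔT = g
α₁L₁ + α₂L₂ = 11.5×10⁻⁶×1.941 + 8.61×10⁻⁶×1.235 = 3.295485×10⁻⁵ m/K
ΔT = 4.57×10⁻⁴ / 3.295485×10⁻⁵ = 13.867 K
T = 28.8 + 13.867 = 42.667 °C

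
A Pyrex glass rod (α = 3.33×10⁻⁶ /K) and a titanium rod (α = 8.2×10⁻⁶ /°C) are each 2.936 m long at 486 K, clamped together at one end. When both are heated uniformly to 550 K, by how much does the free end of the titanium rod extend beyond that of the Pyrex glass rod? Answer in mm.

0.915 mm

ΔT = 64 K
Pyrex glass: ΔL = 3.33×10⁻⁶ × 2.936 m × 64 = 6.2572×10⁻⁴ m = 0.62572 mm
titanium: ΔL = 8.2×10⁻⁶ × 2.936 m × 64 = 1.5408×10⁻³ m = 1.5408 mm
difference = 1.5408 − 0.62572 = 0.91508 mm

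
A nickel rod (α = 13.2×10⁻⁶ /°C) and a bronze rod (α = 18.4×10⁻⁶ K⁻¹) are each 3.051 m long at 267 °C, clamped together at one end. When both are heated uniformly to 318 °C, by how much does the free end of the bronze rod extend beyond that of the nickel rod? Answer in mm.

ΔT = 51 K
nickel: ΔL = 13.2×10⁻⁶ × 3.051 m × 51 = 2.0539×10⁻³ m = 2.0539 mm
bronze: ΔL = 18.4×10⁻⁶ × 3.051 m × 51 = 2.8631×10⁻³ m = 2.8631 mm
difference = 2.8631 − 2.0539 = 0.8092 mm

0.809 mm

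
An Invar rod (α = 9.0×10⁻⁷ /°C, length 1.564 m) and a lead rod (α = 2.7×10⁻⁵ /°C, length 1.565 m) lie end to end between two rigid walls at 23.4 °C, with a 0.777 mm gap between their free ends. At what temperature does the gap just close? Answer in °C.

α₁L₁ = 1.4076×10⁻⁶ m/K, α₂L₂ = 4.2255×10⁻⁵ m/K → total 4.36626×10⁻⁵ m/K
ΔT = g/(α₁L₁+α₂L₂) = 7.77×10⁻⁴ / 4.36626×10⁻⁵ = 17.796 K
T = 23.4 + 17.796 = 41.196 °C

T = 41.2 °C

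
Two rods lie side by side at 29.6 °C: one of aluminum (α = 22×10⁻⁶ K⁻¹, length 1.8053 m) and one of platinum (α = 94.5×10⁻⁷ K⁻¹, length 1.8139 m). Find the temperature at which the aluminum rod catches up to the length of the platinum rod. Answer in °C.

T = 410.5 °C

L₁(1 + α₁ΔT) = L₂(1 + α₂ΔT) ⇒ ΔT = (L₂ − L₁)/(α₁L₁ − α₂L₂)
L₂ − L₁ = 1.8139 − 1.8053 = 8.60×10⁻³ m
α₁L₁ − α₂L₂ = 22×10⁻⁶×1.8053 − 94.5×10⁻⁷×1.8139 = 2.2575245×10⁻⁵ m/K
ΔT = 8.60×10⁻³ / 2.2575245×10⁻⁵ = 380.948 K
T = 29.6 + 380.948 = 410.548 °C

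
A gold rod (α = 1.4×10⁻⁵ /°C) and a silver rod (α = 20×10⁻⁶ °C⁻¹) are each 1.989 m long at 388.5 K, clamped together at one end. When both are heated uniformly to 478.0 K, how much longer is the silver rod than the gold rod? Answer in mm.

1.07 mm

ΔT = 89.5 K
gold: ΔL = 1.4×10⁻⁵ × 1.989 m × 89.5 = 2.4922×10⁻³ m = 2.4922 mm
silver: ΔL = 20×10⁻⁶ × 1.989 m × 89.5 = 3.5603×10⁻³ m = 3.5603 mm
difference = 3.5603 − 2.4922 = 1.0681 mm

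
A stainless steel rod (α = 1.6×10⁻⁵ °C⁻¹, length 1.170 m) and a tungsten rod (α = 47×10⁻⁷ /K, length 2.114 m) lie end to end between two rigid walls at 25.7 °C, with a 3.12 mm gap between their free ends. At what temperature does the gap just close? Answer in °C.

T = 135 °C

α₁L₁ = 1.872×10⁻⁵ m/K, α₂L₂ = 9.9358×10⁻⁶ m/K → total 2.86558×10⁻⁵ m/K
ΔT = g/(α₁L₁+α₂L₂) = 3.12×10⁻³ / 2.86558×10⁻⁵ = 108.88 K
T = 25.7 + 108.88 = 134.58 °C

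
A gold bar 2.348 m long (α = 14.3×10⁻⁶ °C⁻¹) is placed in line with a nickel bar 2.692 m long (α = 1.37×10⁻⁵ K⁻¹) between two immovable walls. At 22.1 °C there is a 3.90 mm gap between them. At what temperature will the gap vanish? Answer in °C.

α₁L₁ = 3.35764×10⁻⁵ m/K, α₂L₂ = 3.68804×10⁻⁵ m/K → total 7.04568×10⁻⁵ m/K
ΔT = g/(α₁L₁+α₂L₂) = 3.90×10⁻³ / 7.04568×10⁻⁵ = 55.353 K
T = 22.1 + 55.353 = 77.453 °C

T = 77.5 °C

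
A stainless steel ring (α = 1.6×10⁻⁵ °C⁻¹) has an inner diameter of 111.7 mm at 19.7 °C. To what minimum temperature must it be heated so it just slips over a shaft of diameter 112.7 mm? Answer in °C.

T = 579 °C

Required Δd = 112.7 − 111.7 = 1.0 mm
Δd = αd₀ΔT ⇒ ΔT = Δd/(αd₀) = 1.0 / (1.6×10⁻⁵ × 111.7) = 559.53 K
T_min = 19.7 + 559.53 = 579.23 °C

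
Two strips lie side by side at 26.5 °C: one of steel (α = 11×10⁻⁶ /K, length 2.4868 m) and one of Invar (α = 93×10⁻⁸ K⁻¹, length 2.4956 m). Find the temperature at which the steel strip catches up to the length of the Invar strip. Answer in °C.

Equal length when α₁L₁ΔT − α₂L₂ΔT = L₂ − L₁ = 8.80×10⁻³ m
α₁L₁ = 2.73548×10⁻⁵, α₂L₂ = 2.320908×10⁻⁶ → Δ(αL) = 2.5033892×10⁻⁵ m/K
ΔT = 8.80×10⁻³ / 2.5033892×10⁻⁵ = 351.523 K, so T = 26.5 + 351.523 = 378.023 °C

T = 378.0 °C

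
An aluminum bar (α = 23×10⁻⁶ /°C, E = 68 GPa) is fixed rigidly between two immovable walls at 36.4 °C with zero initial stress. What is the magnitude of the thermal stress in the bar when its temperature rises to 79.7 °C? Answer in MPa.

σ = 67.7 MPa

Fully constrained: the free strain ε = αΔT is blocked, so σ = Eε = EαΔT.
|ΔT| = 43.3 K
σ = 68.0×10⁹ × 23×10⁻⁶ × 43.3 = 6.77×10⁷ Pa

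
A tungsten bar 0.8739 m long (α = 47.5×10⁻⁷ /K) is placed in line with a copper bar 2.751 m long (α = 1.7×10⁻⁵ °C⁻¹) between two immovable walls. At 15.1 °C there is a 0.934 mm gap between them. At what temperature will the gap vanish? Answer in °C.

T = 33.4 °C

Gap closes when ΔL₁ + ΔL₂ = 0.934 mm = 9.34×10⁻⁴ m
(α₁L₁ + α₂L₂)ΔT = g
α₁L₁ + α₂L₂ = 47.5×10⁻⁷×0.8739 + 1.7×10⁻⁵×2.751 = 5.0918025×10⁻⁵ m/K
ΔT = 9.34×10⁻⁴ / 5.0918025×10⁻⁵ = 18.343 K
T = 15.1 + 18.343 = 33.443 °C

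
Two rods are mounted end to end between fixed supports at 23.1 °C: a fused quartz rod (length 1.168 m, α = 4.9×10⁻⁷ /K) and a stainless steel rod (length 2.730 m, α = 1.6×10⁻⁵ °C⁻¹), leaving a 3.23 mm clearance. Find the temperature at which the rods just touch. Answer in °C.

T = 96.1 °C

α₁L₁ = 5.7232×10⁻⁷ m/K, α₂L₂ = 4.368×10⁻⁵ m/K → total 4.425232×10⁻⁵ m/K
ΔT = g/(α₁L₁+α₂L₂) = 3.23×10⁻³ / 4.425232×10⁻⁵ = 72.991 K
T = 23.1 + 72.991 = 96.091 °C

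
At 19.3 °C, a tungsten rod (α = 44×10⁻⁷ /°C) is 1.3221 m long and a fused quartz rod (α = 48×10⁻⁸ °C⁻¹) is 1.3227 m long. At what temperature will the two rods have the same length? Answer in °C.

T = 135.1 °C

L₁(1 + α₁ΔT) = L₂(1 + α₂ΔT) ⇒ ΔT = (L₂ − L₁)/(α₁L₁ − α₂L₂)
L₂ − L₁ = 1.3227 − 1.3221 = 6.00×10⁻⁴ m
α₁L₁ − α₂L₂ = 44×10⁻⁷×1.3221 − 48×10⁻⁸×1.3227 = 5.182344×10⁻⁶ m/K
ΔT = 6.00×10⁻⁴ / 5.182344×10⁻⁶ = 115.778 K
T = 19.3 + 115.778 = 135.078 °C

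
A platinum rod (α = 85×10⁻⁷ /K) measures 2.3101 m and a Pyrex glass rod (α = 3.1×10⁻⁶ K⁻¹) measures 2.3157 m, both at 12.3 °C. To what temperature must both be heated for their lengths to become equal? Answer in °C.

T = 461.8 °C

L₁(1 + α₁ΔT) = L₂(1 + α₂ΔT) ⇒ ΔT = (L₂ − L₁)/(α₁L₁ − α₂L₂)
L₂ − L₁ = 2.3157 − 2.3101 = 5.60×10⁻³ m
α₁L₁ − α₂L₂ = 85×10⁻⁷×2.3101 − 3.1×10⁻⁶×2.3157 = 1.245718×10⁻⁵ m/K
ΔT = 5.60×10⁻³ / 1.245718×10⁻⁵ = 449.540 K
T = 12.3 + 449.540 = 461.840 °C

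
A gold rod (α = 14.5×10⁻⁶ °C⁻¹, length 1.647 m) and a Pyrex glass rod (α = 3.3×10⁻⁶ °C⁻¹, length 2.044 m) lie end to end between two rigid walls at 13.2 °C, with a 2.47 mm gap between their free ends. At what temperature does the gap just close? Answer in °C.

Gap closes when ΔL₁ + ΔL₂ = 2.47 mm = 2.47×10⁻³ m
(α₁L₁ + α₂L₂)ΔT = g
α₁L₁ + α₂L₂ = 14.5×10⁻⁶×1.647 + 3.3×10⁻⁶×2.044 = 3.06267×10⁻⁵ m/K
ΔT = 2.47×10⁻³ / 3.06267×10⁻⁵ = 80.649 K
T = 13.2 + 80.649 = 93.849 °C

T = 93.8 °C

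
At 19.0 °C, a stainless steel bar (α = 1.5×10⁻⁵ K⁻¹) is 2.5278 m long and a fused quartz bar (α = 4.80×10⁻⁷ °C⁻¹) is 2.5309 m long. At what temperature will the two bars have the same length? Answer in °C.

Equal length when α₁L₁ΔT − α₂L₂ΔT = L₂ − L₁ = 3.10×10⁻³ m
α₁L₁ = 3.7917×10⁻⁵, α₂L₂ = 1.214832×10⁻⁶ → Δ(αL) = 3.6702168×10⁻⁵ m/K
ΔT = 3.10×10⁻³ / 3.6702168×10⁻⁵ = 84.464 K, so T = 19.0 + 84.464 = 103.464 °C

T = 103.5 °C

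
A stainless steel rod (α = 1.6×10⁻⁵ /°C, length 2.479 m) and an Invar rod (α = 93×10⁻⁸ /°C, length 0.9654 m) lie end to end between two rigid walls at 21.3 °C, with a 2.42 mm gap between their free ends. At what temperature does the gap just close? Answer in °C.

T = 81.0 °C

Gap closes when ΔL₁ + ΔL₂ = 2.42 mm = 2.42×10⁻³ m
(α₁L₁ + α₂L₂)ΔT = g
α₁L₁ + α₂L₂ = 1.6×10⁻⁵×2.479 + 93×10⁻⁸×0.9654 = 4.0561822×10⁻⁵ m/K
ΔT = 2.42×10⁻³ / 4.0561822×10⁻⁵ = 59.662 K
T = 21.3 + 59.662 = 80.962 °C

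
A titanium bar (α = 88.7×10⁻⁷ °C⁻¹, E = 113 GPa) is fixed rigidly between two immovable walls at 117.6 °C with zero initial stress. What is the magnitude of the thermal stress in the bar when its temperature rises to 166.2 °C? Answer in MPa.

σ = 48.7 MPa

Fully constrained: the free strain ε = αΔT is blocked, so σ = Eε = EαΔT.
|ΔT| = 48.6 K
σ = 113×10⁹ × 88.7×10⁻⁷ × 48.6 = 4.87×10⁷ Pa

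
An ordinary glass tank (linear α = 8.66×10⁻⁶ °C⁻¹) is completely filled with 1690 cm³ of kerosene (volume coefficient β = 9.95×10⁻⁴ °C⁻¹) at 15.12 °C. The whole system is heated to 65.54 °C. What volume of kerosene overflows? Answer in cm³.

82.6 cm³

The tank also expands: β_container ≈ 3α = 2.598×10⁻⁵ /K
Net overflow = V₀(β_liq − 3α_cont)ΔT
β − 3α = 9.95×10⁻⁴ − 2.598×10⁻⁵ = 9.6902×10⁻⁴ /K; ΔT = 50.42 K
ΔV = 1690 × 9.6902×10⁻⁴ × 50.42 = 82.6 cm³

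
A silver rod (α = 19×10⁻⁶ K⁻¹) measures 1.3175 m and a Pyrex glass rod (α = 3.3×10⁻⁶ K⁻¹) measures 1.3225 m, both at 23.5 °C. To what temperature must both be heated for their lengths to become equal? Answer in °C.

T = 265.4 °C

L₁(1 + α₁ΔT) = L₂(1 + α₂ΔT) ⇒ ΔT = (L₂ − L₁)/(α₁L₁ − α₂L₂)
L₂ − L₁ = 1.3225 − 1.3175 = 5.00×10⁻³ m
α₁L₁ − α₂L₂ = 19×10⁻⁶×1.3175 − 3.3×10⁻⁶×1.3225 = 2.066825×10⁻⁵ m/K
ΔT = 5.00×10⁻³ / 2.066825×10⁻⁵ = 241.917 K
T = 23.5 + 241.917 = 265.417 °C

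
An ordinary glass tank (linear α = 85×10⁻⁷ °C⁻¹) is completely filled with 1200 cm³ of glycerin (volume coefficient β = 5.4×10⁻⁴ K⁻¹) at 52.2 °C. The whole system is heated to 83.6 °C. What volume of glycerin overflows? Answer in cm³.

19.4 cm³

The tank also expands: β_container ≈ 3α = 2.55×10⁻⁵ /K
Net overflow = V₀(β_liq − 3α_cont)ΔT
β − 3α = 5.40×10⁻⁴ − 2.55×10⁻⁵ = 5.145×10⁻⁴ /K; ΔT = 31.4 K
ΔV = 1200 × 5.145×10⁻⁴ × 31.4 = 19.4 cm³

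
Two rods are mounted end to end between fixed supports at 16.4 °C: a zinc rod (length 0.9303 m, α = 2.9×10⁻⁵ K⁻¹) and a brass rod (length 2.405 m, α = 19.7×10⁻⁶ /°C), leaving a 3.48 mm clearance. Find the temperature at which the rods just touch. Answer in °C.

T = 63.2 °C

α₁L₁ = 2.69787×10⁻⁵ m/K, α₂L₂ = 4.73785×10⁻⁵ m/K → total 7.43572×10⁻⁵ m/K
ΔT = g/(α₁L₁+α₂L₂) = 3.48×10⁻³ / 7.43572×10⁻⁵ = 46.801 K
T = 16.4 + 46.801 = 63.201 °C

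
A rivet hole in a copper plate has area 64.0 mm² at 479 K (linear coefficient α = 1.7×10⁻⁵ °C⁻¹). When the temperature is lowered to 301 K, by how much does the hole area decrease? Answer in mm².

ΔA = 0.387 mm²

Area coefficient ≈ 2α; |ΔT| = 178 K
ΔA = 2αA₀ΔT = 2(1.7×10⁻⁵)(64.0)(178) = 0.387 mm²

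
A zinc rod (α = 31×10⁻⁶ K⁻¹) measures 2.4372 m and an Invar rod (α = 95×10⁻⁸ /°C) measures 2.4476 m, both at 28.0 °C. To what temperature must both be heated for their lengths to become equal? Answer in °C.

L₁(1 + α₁ΔT) = L₂(1 + α₂ΔT) ⇒ ΔT = (L₂ − L₁)/(α₁L₁ − α₂L₂)
L₂ − L₁ = 2.4476 − 2.4372 = 1.04×10⁻² m
α₁L₁ − α₂L₂ = 31×10⁻⁶×2.4372 − 95×10⁻⁸×2.4476 = 7.322798×10⁻⁵ m/K
ΔT = 1.04×10⁻² / 7.322798×10⁻⁵ = 142.022 K
T = 28.0 + 142.022 = 170.022 °C

T = 170.0 °C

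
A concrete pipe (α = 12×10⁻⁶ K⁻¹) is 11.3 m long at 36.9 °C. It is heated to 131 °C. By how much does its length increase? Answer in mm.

|ΔT| = |131 − 36.9| = 94.1 K
ΔL = αL₀ΔT = (12×10⁻⁶)(11.3)(94.1) = 1.28×10⁻² m

ΔL = 12.8 mm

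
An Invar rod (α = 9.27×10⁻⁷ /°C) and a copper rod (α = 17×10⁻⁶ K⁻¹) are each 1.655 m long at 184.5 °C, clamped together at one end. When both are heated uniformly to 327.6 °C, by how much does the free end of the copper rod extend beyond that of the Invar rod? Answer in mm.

3.81 mm

ΔT = 143.1 K
Invar: ΔL = 9.27×10⁻⁷ × 1.655 m × 143.1 = 2.1954×10⁻⁴ m = 0.21954 mm
copper: ΔL = 17×10⁻⁶ × 1.655 m × 143.1 = 4.0261×10⁻³ m = 4.0261 mm
difference = 4.0261 − 0.21954 = 3.80656 mm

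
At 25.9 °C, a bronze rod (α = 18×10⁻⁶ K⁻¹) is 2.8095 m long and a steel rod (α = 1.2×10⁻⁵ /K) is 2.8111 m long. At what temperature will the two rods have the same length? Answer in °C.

L₁(1 + α₁ΔT) = L₂(1 + α₂ΔT) ⇒ ΔT = (L₂ − L₁)/(α₁L₁ − α₂L₂)
L₂ − L₁ = 2.8111 − 2.8095 = 1.60×10⁻³ m
α₁L₁ − α₂L₂ = 18×10⁻⁶×2.8095 − 1.2×10⁻⁵×2.8111 = 1.68378×10⁻⁵ m/K
ΔT = 1.60×10⁻³ / 1.68378×10⁻⁵ = 95.024 K
T = 25.9 + 95.024 = 120.924 °C

T = 120.9 °C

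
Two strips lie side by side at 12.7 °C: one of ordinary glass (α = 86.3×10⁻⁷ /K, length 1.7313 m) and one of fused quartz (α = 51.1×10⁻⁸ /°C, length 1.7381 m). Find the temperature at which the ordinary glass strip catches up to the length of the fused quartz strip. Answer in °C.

T = 496.6 °C

Equal length when α₁L₁ΔT − α₂L₂ΔT = L₂ − L₁ = 6.80×10⁻³ m
α₁L₁ = 1.4941119×10⁻⁵, α₂L₂ = 8.881691×10⁻⁷ → Δ(αL) = 1.40529499×10⁻⁵ m/K
ΔT = 6.80×10⁻³ / 1.40529499×10⁻⁵ = 483.884 K, so T = 12.7 + 483.884 = 496.584 °C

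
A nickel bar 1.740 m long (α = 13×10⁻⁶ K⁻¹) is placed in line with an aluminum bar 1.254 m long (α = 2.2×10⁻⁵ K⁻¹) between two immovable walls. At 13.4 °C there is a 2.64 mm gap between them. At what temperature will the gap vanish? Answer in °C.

T = 66.0 °C

Gap closes when ΔL₁ + ΔL₂ = 2.64 mm = 2.64×10⁻³ m
(α₁L₁ + α₂L₂)ΔT = g
α₁L₁ + α₂L₂ = 13×10⁻⁶×1.740 + 2.2×10⁻⁵×1.254 = 5.0208×10⁻⁵ m/K
ΔT = 2.64×10⁻³ / 5.0208×10⁻⁵ = 52.581 K
T = 13.4 + 52.581 = 65.981 °C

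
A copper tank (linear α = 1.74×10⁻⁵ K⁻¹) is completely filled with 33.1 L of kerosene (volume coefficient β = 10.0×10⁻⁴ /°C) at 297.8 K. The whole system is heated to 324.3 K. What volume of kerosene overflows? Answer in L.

0.831 L

The tank also expands: β_container ≈ 3α = 5.22×10⁻⁵ /K
Net overflow = V₀(β_liq − 3α_cont)ΔT
β − 3α = 1.00×10⁻³ − 5.22×10⁻⁵ = 9.478×10⁻⁴ /K; ΔT = 26.5 K
ΔV = 33.1 × 9.478×10⁻⁴ × 26.5 = 0.831 L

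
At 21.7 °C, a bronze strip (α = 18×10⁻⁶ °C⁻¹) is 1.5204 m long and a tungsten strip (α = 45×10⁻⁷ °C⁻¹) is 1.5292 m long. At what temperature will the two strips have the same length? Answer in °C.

T = 451.3 °C

L₁(1 + α₁ΔT) = L₂(1 + α₂ΔT) ⇒ ΔT = (L₂ − L₁)/(α₁L₁ − α₂L₂)
L₂ − L₁ = 1.5292 − 1.5204 = 8.80×10⁻³ m
α₁L₁ − α₂L₂ = 18×10⁻⁶×1.5204 − 45×10⁻⁷×1.5292 = 2.04858×10⁻⁵ m/K
ΔT = 8.80×10⁻³ / 2.04858×10⁻⁵ = 429.566 K
T = 21.7 + 429.566 = 451.266 °C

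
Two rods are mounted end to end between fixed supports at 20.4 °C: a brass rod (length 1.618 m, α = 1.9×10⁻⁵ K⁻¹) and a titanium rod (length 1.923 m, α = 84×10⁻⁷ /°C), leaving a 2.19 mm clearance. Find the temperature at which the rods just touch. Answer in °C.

Gap closes when ΔL₁ + ΔL₂ = 2.19 mm = 2.19×10⁻³ m
(α₁L₁ + α₂L₂)ΔT = g
α₁L₁ + α₂L₂ = 1.9×10⁻⁵×1.618 + 84×10⁻⁷×1.923 = 4.68952×10⁻⁵ m/K
ΔT = 2.19×10⁻³ / 4.68952×10⁻⁵ = 46.700 K
T = 20.4 + 46.700 = 67.100 °C

T = 67.1 °C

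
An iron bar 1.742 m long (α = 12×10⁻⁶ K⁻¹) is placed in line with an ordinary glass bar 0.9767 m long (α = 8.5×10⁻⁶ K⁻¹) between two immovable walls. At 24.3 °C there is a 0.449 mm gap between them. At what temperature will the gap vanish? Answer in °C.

T = 39.7 °C

Gap closes when ΔL₁ + ΔL₂ = 0.449 mm = 4.49×10⁻⁴ m
(α₁L₁ + α₂L₂)ΔT = g
α₁L₁ + α₂L₂ = 12×10⁻⁶×1.742 + 8.5×10⁻⁶×0.9767 = 2.920595×10⁻⁵ m/K
ΔT = 4.49×10⁻⁴ / 2.920595×10⁻⁵ = 15.374 K
T = 24.3 + 15.374 = 39.674 °C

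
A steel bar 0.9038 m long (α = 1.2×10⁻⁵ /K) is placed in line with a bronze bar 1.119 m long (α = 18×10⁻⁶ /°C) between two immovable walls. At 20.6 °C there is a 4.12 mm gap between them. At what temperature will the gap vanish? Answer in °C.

T = 154 °C

α₁L₁ = 1.08456×10⁻⁵ m/K, α₂L₂ = 2.0142×10⁻⁵ m/K → total 3.09876×10⁻⁵ m/K
ΔT = g/(α₁L₁+α₂L₂) = 4.12×10⁻³ / 3.09876×10⁻⁵ = 132.96 K
T = 20.6 + 132.96 = 153.56 °C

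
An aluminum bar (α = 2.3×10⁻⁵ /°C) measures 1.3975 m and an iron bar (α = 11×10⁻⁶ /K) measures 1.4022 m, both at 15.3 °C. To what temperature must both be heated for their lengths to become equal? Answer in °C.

T = 296.4 °C

Equal length when α₁L₁ΔT − α₂L₂ΔT = L₂ − L₁ = 4.70×10⁻³ m
α₁L₁ = 3.21425×10⁻⁵, α₂L₂ = 1.54242×10⁻⁵ → Δ(αL) = 1.67183×10⁻⁵ m/K
ΔT = 4.70×10⁻³ / 1.67183×10⁻⁵ = 281.129 K, so T = 15.3 + 281.129 = 296.429 °C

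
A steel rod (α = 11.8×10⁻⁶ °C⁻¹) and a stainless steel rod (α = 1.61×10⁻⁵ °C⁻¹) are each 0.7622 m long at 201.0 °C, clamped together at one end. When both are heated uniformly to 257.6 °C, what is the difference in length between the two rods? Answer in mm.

0.186 mm

ΔT = 56.6 K
steel: ΔL = 11.8×10⁻⁶ × 0.7622 m × 56.6 = 5.0906×10⁻⁴ m = 0.50906 mm
stainless steel: ΔL = 1.61×10⁻⁵ × 0.7622 m × 56.6 = 6.9456×10⁻⁴ m = 0.69456 mm
difference = 0.69456 − 0.50906 = 0.18550 mm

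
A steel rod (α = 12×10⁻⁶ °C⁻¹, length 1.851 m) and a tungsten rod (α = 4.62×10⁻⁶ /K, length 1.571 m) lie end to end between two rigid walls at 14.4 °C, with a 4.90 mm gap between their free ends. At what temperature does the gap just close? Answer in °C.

Gap closes when ΔL₁ + ΔL₂ = 4.90 mm = 4.90×10⁻³ m
(α₁L₁ + α₂L₂)ΔT = g
α₁L₁ + α₂L₂ = 12×10⁻⁶×1.851 + 4.62×10⁻⁶×1.571 = 2.947002×10⁻⁵ m/K
ΔT = 4.90×10⁻³ / 2.947002×10⁻⁵ = 166.27 K
T = 14.4 + 166.27 = 180.67 °C

T = 181 °C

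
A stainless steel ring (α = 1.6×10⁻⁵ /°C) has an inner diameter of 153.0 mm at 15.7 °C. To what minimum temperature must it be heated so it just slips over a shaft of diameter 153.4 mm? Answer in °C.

T = 179 °C

Required Δd = 153.4 − 153.0 = 0.4 mm
Δd = αd₀ΔT ⇒ ΔT = Δd/(αd₀) = 0.4 / (1.6×10⁻⁵ × 153.0) = 163.40 K
T_min = 15.7 + 163.40 = 179.10 °C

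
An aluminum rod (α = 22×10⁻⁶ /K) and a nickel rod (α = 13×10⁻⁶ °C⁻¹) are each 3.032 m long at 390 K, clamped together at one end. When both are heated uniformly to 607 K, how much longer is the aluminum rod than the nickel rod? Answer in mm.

5.92 mm

ΔT = 217 K
aluminum: ΔL = 22×10⁻⁶ × 3.032 m × 217 = 1.4475×10⁻² m = 14.475 mm
nickel: ΔL = 13×10⁻⁶ × 3.032 m × 217 = 8.5533×10⁻³ m = 8.5533 mm
difference = 14.475 − 8.5533 = 5.9217 mm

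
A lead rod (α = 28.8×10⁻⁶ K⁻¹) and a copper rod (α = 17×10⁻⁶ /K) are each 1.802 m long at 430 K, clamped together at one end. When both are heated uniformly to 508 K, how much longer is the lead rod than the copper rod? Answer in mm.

ΔT = 78 K
lead: ΔL = 28.8×10⁻⁶ × 1.802 m × 78 = 4.0480×10⁻³ m = 4.0480 mm
copper: ΔL = 17×10⁻⁶ × 1.802 m × 78 = 2.3895×10⁻³ m = 2.3895 mm
difference = 4.0480 − 2.3895 = 1.6585 mm

1.66 mm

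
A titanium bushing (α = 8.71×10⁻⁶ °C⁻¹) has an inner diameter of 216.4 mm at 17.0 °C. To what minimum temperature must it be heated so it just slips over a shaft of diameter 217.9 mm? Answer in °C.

Required Δd = 217.9 − 216.4 = 1.5 mm
Δd = αd₀ΔT ⇒ ΔT = Δd/(αd₀) = 1.5 / (8.71×10⁻⁶ × 216.4) = 795.82 K
T_min = 17.0 + 795.82 = 812.82 °C

T = 813 °C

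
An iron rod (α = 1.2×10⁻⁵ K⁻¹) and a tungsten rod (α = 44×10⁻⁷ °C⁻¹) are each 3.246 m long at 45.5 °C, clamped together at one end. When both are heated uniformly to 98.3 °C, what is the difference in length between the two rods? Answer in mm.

1.30 mm

ΔT = 52.8 K
iron: ΔL = 1.2×10⁻⁵ × 3.246 m × 52.8 = 2.0567×10⁻³ m = 2.0567 mm
tungsten: ΔL = 44×10⁻⁷ × 3.246 m × 52.8 = 7.5411×10⁻⁴ m = 0.75411 mm
difference = 2.0567 − 0.75411 = 1.30259 mm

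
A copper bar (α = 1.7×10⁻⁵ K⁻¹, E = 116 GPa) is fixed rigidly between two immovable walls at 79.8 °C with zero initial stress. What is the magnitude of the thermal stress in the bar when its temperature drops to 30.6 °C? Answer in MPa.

σ = 97.0 MPa

Fully constrained: the free strain ε = αΔT is blocked, so σ = Eε = EαΔT.
|ΔT| = 49.2 K
σ = 116×10⁹ × 1.7×10⁻⁵ × 49.2 = 9.70×10⁷ Pa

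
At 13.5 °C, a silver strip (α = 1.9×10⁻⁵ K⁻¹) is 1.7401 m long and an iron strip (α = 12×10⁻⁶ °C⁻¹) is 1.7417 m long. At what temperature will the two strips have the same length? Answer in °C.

T = 145.1 °C

L₁(1 + α₁ΔT) = L₂(1 + α₂ΔT) ⇒ ΔT = (L₂ − L₁)/(α₁L₁ − α₂L₂)
L₂ − L₁ = 1.7417 − 1.7401 = 1.60×10⁻³ m
α₁L₁ − α₂L₂ = 1.9×10⁻⁵×1.7401 − 12×10⁻⁶×1.7417 = 1.21615×10⁻⁵ m/K
ΔT = 1.60×10⁻³ / 1.21615×10⁻⁵ = 131.563 K
T = 13.5 + 131.563 = 145.063 °C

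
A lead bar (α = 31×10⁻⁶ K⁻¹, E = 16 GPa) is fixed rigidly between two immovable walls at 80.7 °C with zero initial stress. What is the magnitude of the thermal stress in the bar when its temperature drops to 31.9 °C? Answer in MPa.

Fully constrained: the free strain ε = αΔT is blocked, so σ = Eε = EαΔT.
|ΔT| = 48.8 K
σ = 16.0×10⁹ × 31×10⁻⁶ × 48.8 = 2.42×10⁷ Pa

σ = 24.2 MPa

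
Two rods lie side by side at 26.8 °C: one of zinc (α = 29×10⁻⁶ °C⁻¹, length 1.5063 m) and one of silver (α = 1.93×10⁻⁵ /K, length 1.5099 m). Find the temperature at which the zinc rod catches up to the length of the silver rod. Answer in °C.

T = 274.4 °C

Equal length when α₁L₁ΔT − α₂L₂ΔT = L₂ − L₁ = 3.60×10⁻³ m
α₁L₁ = 4.36827×10⁻⁵, α₂L₂ = 2.914107×10⁻⁵ → Δ(αL) = 1.454163×10⁻⁵ m/K
ΔT = 3.60×10⁻³ / 1.454163×10⁻⁵ = 247.565 K, so T = 26.8 + 247.565 = 274.365 °C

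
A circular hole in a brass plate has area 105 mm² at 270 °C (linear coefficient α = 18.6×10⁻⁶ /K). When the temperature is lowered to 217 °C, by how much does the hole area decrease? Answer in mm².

ΔA = 0.207 mm²

Area coefficient ≈ 2α; |ΔT| = 53 K
ΔA = 2αA₀ΔT = 2(18.6×10⁻⁶)(105)(53) = 0.207 mm²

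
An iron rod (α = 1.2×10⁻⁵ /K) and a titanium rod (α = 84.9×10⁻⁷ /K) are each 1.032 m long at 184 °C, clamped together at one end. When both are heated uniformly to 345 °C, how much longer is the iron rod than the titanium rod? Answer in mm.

0.583 mm

ΔT = 161 K
iron: ΔL = 1.2×10⁻⁵ × 1.032 m × 161 = 1.9938×10⁻³ m = 1.9938 mm
titanium: ΔL = 84.9×10⁻⁷ × 1.032 m × 161 = 1.4106×10⁻³ m = 1.4106 mm
difference = 1.9938 − 1.4106 = 0.5832 mm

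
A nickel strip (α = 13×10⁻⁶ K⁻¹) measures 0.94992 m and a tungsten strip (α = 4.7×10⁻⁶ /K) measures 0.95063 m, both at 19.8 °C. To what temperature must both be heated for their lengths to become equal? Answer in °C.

T = 109.9 °C

Equal length when α₁L₁ΔT − α₂L₂ΔT = L₂ − L₁ = 7.10×10⁻⁴ m
α₁L₁ = 1.234896×10⁻⁵, α₂L₂ = 4.467961×10⁻⁶ → Δ(αL) = 7.880999×10⁻⁶ m/K
ΔT = 7.10×10⁻⁴ / 7.880999×10⁻⁶ = 90.090 K, so T = 19.8 + 90.090 = 109.890 °C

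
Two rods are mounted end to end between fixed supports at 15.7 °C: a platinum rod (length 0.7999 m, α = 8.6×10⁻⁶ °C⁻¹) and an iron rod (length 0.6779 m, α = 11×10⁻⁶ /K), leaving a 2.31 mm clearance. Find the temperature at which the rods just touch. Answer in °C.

T = 177 °C

α₁L₁ = 6.87914×10⁻⁶ m/K, α₂L₂ = 7.4569×10⁻⁶ m/K → total 1.433604×10⁻⁵ m/K
ΔT = g/(α₁L₁+α₂L₂) = 2.31×10⁻³ / 1.433604×10⁻⁵ = 161.13 K
T = 15.7 + 161.13 = 176.83 °C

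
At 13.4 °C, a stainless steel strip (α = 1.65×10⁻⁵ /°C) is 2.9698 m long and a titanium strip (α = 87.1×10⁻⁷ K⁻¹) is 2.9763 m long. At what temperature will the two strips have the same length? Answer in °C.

T = 295.1 °C

L₁(1 + α₁ΔT) = L₂(1 + α₂ΔT) ⇒ ΔT = (L₂ − L₁)/(α₁L₁ − α₂L₂)
L₂ − L₁ = 2.9763 − 2.9698 = 6.50×10⁻³ m
α₁L₁ − α₂L₂ = 1.65×10⁻⁵×2.9698 − 87.1×10⁻⁷×2.9763 = 2.3078127×10⁻⁵ m/K
ΔT = 6.50×10⁻³ / 2.3078127×10⁻⁵ = 281.652 K
T = 13.4 + 281.652 = 295.052 °C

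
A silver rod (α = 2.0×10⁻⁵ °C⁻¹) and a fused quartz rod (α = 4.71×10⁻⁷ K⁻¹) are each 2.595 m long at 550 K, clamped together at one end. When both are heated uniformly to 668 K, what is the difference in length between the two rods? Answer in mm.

ΔT = 118 K
silver: ΔL = 2.0×10⁻⁵ × 2.595 m × 118 = 6.1242×10⁻³ m = 6.1242 mm
fused quartz: ΔL = 4.71×10⁻⁷ × 2.595 m × 118 = 1.4422×10⁻⁴ m = 0.14422 mm
difference = 6.1242 − 0.14422 = 5.97998 mm

5.98 mm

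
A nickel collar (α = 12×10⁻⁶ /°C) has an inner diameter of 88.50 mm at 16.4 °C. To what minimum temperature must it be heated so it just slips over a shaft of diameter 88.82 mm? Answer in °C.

Required Δd = 88.82 − 88.50 = 0.32 mm
Δd = αd₀ΔT ⇒ ΔT = Δd/(αd₀) = 0.32 / (12×10⁻⁶ × 88.50) = 301.32 K
T_min = 16.4 + 301.32 = 317.72 °C

T = 318 °C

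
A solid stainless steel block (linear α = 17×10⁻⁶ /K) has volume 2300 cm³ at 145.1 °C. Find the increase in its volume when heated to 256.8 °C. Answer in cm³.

Isotropic solid: β ≈ 3α = 5.1×10⁻⁵ /K; ΔT = 111.7 K
ΔV = 3αV₀ΔT = 3(17×10⁻⁶)(2300)(111.7) = 13.1 cm³

ΔV = 13.1 cm³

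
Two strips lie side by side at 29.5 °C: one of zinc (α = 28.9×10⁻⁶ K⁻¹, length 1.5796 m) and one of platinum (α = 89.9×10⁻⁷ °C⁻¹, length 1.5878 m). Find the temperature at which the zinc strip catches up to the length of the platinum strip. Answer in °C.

T = 290.8 °C

L₁(1 + α₁ΔT) = L₂(1 + α₂ΔT) ⇒ ΔT = (L₂ − L₁)/(α₁L₁ − α₂L₂)
L₂ − L₁ = 1.5878 − 1.5796 = 8.20×10⁻³ m
α₁L₁ − α₂L₂ = 28.9×10⁻⁶×1.5796 − 89.9×10⁻⁷×1.5878 = 3.1376118×10⁻⁵ m/K
ΔT = 8.20×10⁻³ / 3.1376118×10⁻⁵ = 261.345 K
T = 29.5 + 261.345 = 290.845 °C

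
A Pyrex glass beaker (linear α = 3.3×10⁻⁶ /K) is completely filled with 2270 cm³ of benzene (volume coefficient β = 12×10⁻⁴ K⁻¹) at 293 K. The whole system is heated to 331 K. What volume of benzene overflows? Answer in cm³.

103 cm³

The beaker also expands: β_container ≈ 3α = 9.9×10⁻⁶ /K
Net overflow = V₀(β_liq − 3α_cont)ΔT
β − 3α = 1.20×10⁻³ − 9.9×10⁻⁶ = 1.1901×10⁻³ /K; ΔT = 38 K
ΔV = 2270 × 1.1901×10⁻³ × 38 = 103 cm³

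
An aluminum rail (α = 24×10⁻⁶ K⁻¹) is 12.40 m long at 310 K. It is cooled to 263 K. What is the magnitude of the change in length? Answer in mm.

|ΔT| = |263 − 310| = 47 K
ΔL = αL₀ΔT = (24×10⁻⁶)(12.40)(47) = 1.40×10⁻² m

ΔL = 14.0 mm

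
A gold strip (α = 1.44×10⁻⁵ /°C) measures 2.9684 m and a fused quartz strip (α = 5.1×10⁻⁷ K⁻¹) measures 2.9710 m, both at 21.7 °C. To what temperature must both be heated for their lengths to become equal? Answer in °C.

T = 84.76 °C

Equal length when α₁L₁ΔT − α₂L₂ΔT = L₂ − L₁ = 2.60×10⁻³ m
α₁L₁ = 4.274496×10⁻⁵, α₂L₂ = 1.51521×10⁻⁶ → Δ(αL) = 4.122975×10⁻⁵ m/K
ΔT = 2.60×10⁻³ / 4.122975×10⁻⁵ = 63.0613 K, so T = 21.7 + 63.0613 = 84.7613 °C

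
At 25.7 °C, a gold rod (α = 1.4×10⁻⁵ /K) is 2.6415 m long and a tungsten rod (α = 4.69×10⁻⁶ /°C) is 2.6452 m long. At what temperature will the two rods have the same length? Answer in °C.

Equal length when α₁L₁ΔT − α₂L₂ΔT = L₂ − L₁ = 3.70×10⁻³ m
α₁L₁ = 3.6981×10⁻⁵, α₂L₂ = 1.2405988×10⁻⁵ → Δ(αL) = 2.4575012×10⁻⁵ m/K
ΔT = 3.70×10⁻³ / 2.4575012×10⁻⁵ = 150.559 K, so T = 25.7 + 150.559 = 176.259 °C

T = 176.3 °C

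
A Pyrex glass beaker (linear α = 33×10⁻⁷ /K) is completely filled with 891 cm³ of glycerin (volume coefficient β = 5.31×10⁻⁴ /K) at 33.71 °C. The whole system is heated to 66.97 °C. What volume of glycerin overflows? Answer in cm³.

15.4 cm³

The beaker also expands: β_container ≈ 3α = 9.9×10⁻⁶ /K
Net overflow = V₀(β_liq − 3α_cont)ΔT
β − 3α = 5.31×10⁻⁴ − 9.9×10⁻⁶ = 5.211×10⁻⁴ /K; ΔT = 33.26 K
ΔV = 891 × 5.211×10⁻⁴ × 33.26 = 15.4 cm³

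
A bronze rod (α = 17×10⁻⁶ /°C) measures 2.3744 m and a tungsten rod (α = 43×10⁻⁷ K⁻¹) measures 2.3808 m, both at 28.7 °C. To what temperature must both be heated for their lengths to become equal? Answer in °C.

L₁(1 + α₁ΔT) = L₂(1 + α₂ΔT) ⇒ ΔT = (L₂ − L₁)/(α₁L₁ − α₂L₂)
L₂ − L₁ = 2.3808 − 2.3744 = 6.40×10⁻³ m
α₁L₁ − α₂L₂ = 17×10⁻⁶×2.3744 − 43×10⁻⁷×2.3808 = 3.012736×10⁻⁵ m/K
ΔT = 6.40×10⁻³ / 3.012736×10⁻⁵ = 212.431 K
T = 28.7 + 212.431 = 241.131 °C

T = 241.1 °C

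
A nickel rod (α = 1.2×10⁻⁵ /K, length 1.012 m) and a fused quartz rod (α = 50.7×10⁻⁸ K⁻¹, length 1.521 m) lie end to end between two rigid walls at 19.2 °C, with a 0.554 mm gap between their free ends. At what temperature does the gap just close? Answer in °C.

T = 62.1 °C

α₁L₁ = 1.2144×10⁻⁵ m/K, α₂L₂ = 7.71147×10⁻⁷ m/K → total 1.2915147×10⁻⁵ m/K
ΔT = g/(α₁L₁+α₂L₂) = 5.54×10⁻⁴ / 1.2915147×10⁻⁵ = 42.895 K
T = 19.2 + 42.895 = 62.095 °C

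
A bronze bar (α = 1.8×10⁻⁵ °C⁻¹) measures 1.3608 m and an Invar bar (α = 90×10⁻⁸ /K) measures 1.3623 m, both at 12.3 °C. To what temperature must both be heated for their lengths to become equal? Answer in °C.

L₁(1 + α₁ΔT) = L₂(1 + α₂ΔT) ⇒ ΔT = (L₂ − L₁)/(α₁L₁ − α₂L₂)
L₂ − L₁ = 1.3623 − 1.3608 = 1.50×10⁻³ m
α₁L₁ − α₂L₂ = 1.8×10⁻⁵×1.3608 − 90×10⁻⁸×1.3623 = 2.326833×10⁻⁵ m/K
ΔT = 1.50×10⁻³ / 2.326833×10⁻⁵ = 64.4653 K
T = 12.3 + 64.4653 = 76.7653 °C

T = 76.77 °C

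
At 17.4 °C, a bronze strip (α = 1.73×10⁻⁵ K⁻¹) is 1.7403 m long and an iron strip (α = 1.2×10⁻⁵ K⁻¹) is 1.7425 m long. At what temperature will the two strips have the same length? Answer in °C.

T = 256.6 °C

Equal length when α₁L₁ΔT − α₂L₂ΔT = L₂ − L₁ = 2.20×10⁻³ m
α₁L₁ = 3.010719×10⁻⁵, α₂L₂ = 2.091×10⁻⁵ → Δ(αL) = 9.19719×10⁻⁶ m/K
ΔT = 2.20×10⁻³ / 9.19719×10⁻⁶ = 239.203 K, so T = 17.4 + 239.203 = 256.603 °C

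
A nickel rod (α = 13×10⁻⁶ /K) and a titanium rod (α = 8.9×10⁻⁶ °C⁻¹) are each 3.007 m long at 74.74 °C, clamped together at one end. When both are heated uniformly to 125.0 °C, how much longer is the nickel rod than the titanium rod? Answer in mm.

0.620 mm

ΔT = 50.26 K
nickel: ΔL = 13×10⁻⁶ × 3.007 m × 50.26 = 1.9647×10⁻³ m = 1.9647 mm
titanium: ΔL = 8.9×10⁻⁶ × 3.007 m × 50.26 = 1.3451×10⁻³ m = 1.3451 mm
difference = 1.9647 − 1.3451 = 0.6196 mm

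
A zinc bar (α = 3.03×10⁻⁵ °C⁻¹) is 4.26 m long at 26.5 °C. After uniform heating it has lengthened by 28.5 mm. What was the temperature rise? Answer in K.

ΔT = 221 K

ΔL = αL₀ΔT ⇒ ΔT = ΔL / (αL₀)
ΔT = 28.5×10⁻³ m / (3.03×10⁻⁵ × 4.26 m) = 220.80 K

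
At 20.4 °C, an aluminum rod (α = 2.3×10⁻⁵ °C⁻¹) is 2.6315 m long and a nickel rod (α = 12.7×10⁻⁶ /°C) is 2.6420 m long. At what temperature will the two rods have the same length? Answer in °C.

T = 409.7 °C

L₁(1 + α₁ΔT) = L₂(1 + α₂ΔT) ⇒ ΔT = (L₂ − L₁)/(α₁L₁ − α₂L₂)
L₂ − L₁ = 2.6420 − 2.6315 = 1.05×10⁻² m
α₁L₁ − α₂L₂ = 2.3×10⁻⁵×2.6315 − 12.7×10⁻⁶×2.6420 = 2.69711×10⁻⁵ m/K
ΔT = 1.05×10⁻² / 2.69711×10⁻⁵ = 389.306 K
T = 20.4 + 389.306 = 409.706 °C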